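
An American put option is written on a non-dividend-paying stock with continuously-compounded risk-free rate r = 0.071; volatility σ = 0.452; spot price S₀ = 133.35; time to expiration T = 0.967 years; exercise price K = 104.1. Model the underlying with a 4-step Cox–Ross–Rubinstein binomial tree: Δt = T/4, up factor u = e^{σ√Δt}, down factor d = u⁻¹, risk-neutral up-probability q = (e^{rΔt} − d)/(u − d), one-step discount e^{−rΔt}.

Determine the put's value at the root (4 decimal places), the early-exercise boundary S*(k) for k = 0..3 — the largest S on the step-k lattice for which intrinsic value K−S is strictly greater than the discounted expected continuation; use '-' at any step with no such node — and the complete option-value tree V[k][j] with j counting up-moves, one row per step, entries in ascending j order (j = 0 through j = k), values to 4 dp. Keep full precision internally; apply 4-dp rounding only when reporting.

price = 8.1433
boundary = - - - 68.4606
tree:
8.1433
13.7534 2.4373
22.5900 4.7987 0.0000
35.6394 9.4479 0.0000 0.0000
49.2820 18.6016 0.0000 0.0000 0.0000

Δt=0.24175  u=1.24887  d=0.80072  q=0.48330  discount=0.98298
step 4 (expiry): payoffs max(K−S,0) = 49.2820 18.6016 0.0000 0.0000 0.0000
step 3: (k=3,j=0): S=68.4606, (K−S)⁺=35.6394, hold=33.8679 ⇒ V=35.6394 exercise | (k=3,j=1): S=106.7765, (K−S)⁺=0.0000, hold=9.4479 ⇒ V=9.4479 continue | (k=3,j=2): S=166.5369, (K−S)⁺=0.0000, hold=0.0000 ⇒ V=0.0000 continue | (k=3,j=3): S=259.7440, (K−S)⁺=0.0000, hold=0.0000 ⇒ V=0.0000 continue  boundary S*=68.4606
step 2: (k=2,j=0): S=85.4984, (K−S)⁺=18.6016, hold=22.5900 ⇒ V=22.5900 continue | (k=2,j=1): S=133.3500, (K−S)⁺=0.0000, hold=4.7987 ⇒ V=4.7987 continue | (k=2,j=2): S=207.9831, (K−S)⁺=0.0000, hold=0.0000 ⇒ V=0.0000 continue  boundary S*=-
step 1: (k=1,j=0): S=106.7765, (K−S)⁺=0.0000, hold=13.7534 ⇒ V=13.7534 continue | (k=1,j=1): S=166.5369, (K−S)⁺=0.0000, hold=2.4373 ⇒ V=2.4373 continue  boundary S*=-
step 0: (k=0,j=0): S=133.3500, (K−S)⁺=0.0000, hold=8.1433 ⇒ V=8.1433 continue  boundary S*=-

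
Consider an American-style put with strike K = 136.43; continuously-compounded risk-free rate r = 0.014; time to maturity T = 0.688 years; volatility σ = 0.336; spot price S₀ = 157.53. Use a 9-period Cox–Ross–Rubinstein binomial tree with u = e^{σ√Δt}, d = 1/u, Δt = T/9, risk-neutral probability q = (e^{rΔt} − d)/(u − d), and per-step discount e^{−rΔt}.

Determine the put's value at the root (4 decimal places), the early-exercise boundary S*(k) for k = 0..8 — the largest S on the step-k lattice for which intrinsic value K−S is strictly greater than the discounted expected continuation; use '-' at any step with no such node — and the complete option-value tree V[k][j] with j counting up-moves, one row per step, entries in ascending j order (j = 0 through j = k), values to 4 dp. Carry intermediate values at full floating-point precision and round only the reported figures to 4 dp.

Δt=0.07644, u=1.09735, d=0.91129, q=0.48255, disc=e^(-rΔt)=0.99893
k=9 terminal: V=max(K-S,0) → 68.1564 54.2164 37.4300 17.2162 0.0000 0.0000 0.0000 0.0000 0.0000 0.0000
k=8: j=0 S=74.9201 intr=61.5099 cont=61.3640 V=61.5099[EX]; j=1 S=90.2172 intr=46.2128 cont=46.0668 V=46.2128[EX]; j=2 S=108.6377 intr=27.7923 cont=27.6463 V=27.7923[EX]; j=3 S=130.8194 intr=5.6106 cont=8.8991 V=8.8991[hold]; j=4 S=157.5300 intr=0.0000 cont=0.0000 V=0.0000[hold]; j=5 S=189.6944 intr=0.0000 cont=0.0000 V=0.0000[hold]; j=6 S=228.4261 intr=0.0000 cont=0.0000 V=0.0000[hold]; j=7 S=275.0661 intr=0.0000 cont=0.0000 V=0.0000[hold]; j=8 S=331.2290 intr=0.0000 cont=0.0000 V=0.0000[hold]  S*(8)=108.6377
k=7: j=0 S=82.2136 intr=54.2164 cont=54.0704 V=54.2164[EX]; j=1 S=99.0000 intr=37.4300 cont=37.2841 V=37.4300[EX]; j=2 S=119.2138 intr=17.2162 cont=18.6554 V=18.6554[hold]; j=3 S=143.5548 intr=0.0000 cont=4.5999 V=4.5999[hold]; j=4 S=172.8657 intr=0.0000 cont=0.0000 V=0.0000[hold]; j=5 S=208.1614 intr=0.0000 cont=0.0000 V=0.0000[hold]; j=6 S=250.6637 intr=0.0000 cont=0.0000 V=0.0000[hold]; j=7 S=301.8441 intr=0.0000 cont=0.0000 V=0.0000[hold]  S*(7)=99.0000
k=6: j=0 S=90.2172 intr=46.2128 cont=46.0668 V=46.2128[EX]; j=1 S=108.6377 intr=27.7923 cont=28.3401 V=28.3401[hold]; j=2 S=130.8194 intr=5.6106 cont=11.8603 V=11.8603[hold]; j=3 S=157.5300 intr=0.0000 cont=2.3777 V=2.3777[hold]; j=4 S=189.6944 intr=0.0000 cont=0.0000 V=0.0000[hold]; j=5 S=228.4261 intr=0.0000 cont=0.0000 V=0.0000[hold]; j=6 S=275.0661 intr=0.0000 cont=0.0000 V=0.0000[hold]  S*(6)=90.2172
k=5: j=0 S=99.0000 intr=37.4300 cont=37.5481 V=37.5481[hold]; j=1 S=119.2138 intr=17.2162 cont=20.3660 V=20.3660[hold]; j=2 S=143.5548 intr=0.0000 cont=7.2767 V=7.2767[hold]; j=3 S=172.8657 intr=0.0000 cont=1.2290 V=1.2290[hold]; j=4 S=208.1614 intr=0.0000 cont=0.0000 V=0.0000[hold]; j=5 S=250.6637 intr=0.0000 cont=0.0000 V=0.0000[hold]  S*(5)=-
k=4: j=0 S=108.6377 intr=27.7923 cont=29.2257 V=29.2257[hold]; j=1 S=130.8194 intr=5.6106 cont=14.0348 V=14.0348[hold]; j=2 S=157.5300 intr=0.0000 cont=4.3538 V=4.3538[hold]; j=3 S=189.6944 intr=0.0000 cont=0.6353 V=0.6353[hold]; j=4 S=228.4261 intr=0.0000 cont=0.0000 V=0.0000[hold]  S*(4)=-
k=3: j=0 S=119.2138 intr=17.2162 cont=21.8719 V=21.8719[hold]; j=1 S=143.5548 intr=0.0000 cont=9.3532 V=9.3532[hold]; j=2 S=172.8657 intr=0.0000 cont=2.5567 V=2.5567[hold]; j=3 S=208.1614 intr=0.0000 cont=0.3284 V=0.3284[hold]  S*(3)=-
k=2: j=0 S=130.8194 intr=5.6106 cont=15.8141 V=15.8141[hold]; j=1 S=157.5300 intr=0.0000 cont=6.0671 V=6.0671[hold]; j=2 S=189.6944 intr=0.0000 cont=1.4798 V=1.4798[hold]  S*(2)=-
k=1: j=0 S=143.5548 intr=0.0000 cont=11.0988 V=11.0988[hold]; j=1 S=172.8657 intr=0.0000 cont=3.8494 V=3.8494[hold]  S*(1)=-
k=0: j=0 S=157.5300 intr=0.0000 cont=7.5925 V=7.5925[hold]  S*(0)=-

price = 7.5925
boundary = - - - - - - 90.2172 99.0000 108.6377
tree:
7.5925
11.0988 3.8494
15.8141 6.0671 1.4798
21.8719 9.3532 2.5567 0.3284
29.2257 14.0348 4.3538 0.6353 0.0000
37.5481 20.3660 7.2767 1.2290 0.0000 0.0000
46.2128 28.3401 11.8603 2.3777 0.0000 0.0000 0.0000
54.2164 37.4300 18.6554 4.5999 0.0000 0.0000 0.0000 0.0000
61.5099 46.2128 27.7923 8.8991 0.0000 0.0000 0.0000 0.0000 0.0000
68.1564 54.2164 37.4300 17.2162 0.0000 0.0000 0.0000 0.0000 0.0000 0.0000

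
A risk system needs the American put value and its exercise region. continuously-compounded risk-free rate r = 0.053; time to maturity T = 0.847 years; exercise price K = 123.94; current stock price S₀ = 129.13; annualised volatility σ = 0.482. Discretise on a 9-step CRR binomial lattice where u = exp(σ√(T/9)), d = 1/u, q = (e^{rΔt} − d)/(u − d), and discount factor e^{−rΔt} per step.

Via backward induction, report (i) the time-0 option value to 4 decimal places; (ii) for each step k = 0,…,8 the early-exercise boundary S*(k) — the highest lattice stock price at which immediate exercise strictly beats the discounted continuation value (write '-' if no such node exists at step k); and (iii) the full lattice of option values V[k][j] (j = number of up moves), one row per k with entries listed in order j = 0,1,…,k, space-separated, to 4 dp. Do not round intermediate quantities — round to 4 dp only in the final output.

Δt=0.09411  u=1.15936  d=0.86255  q=0.47995  discount=0.99502
step 9 (expiry): payoffs max(K−S,0) = 89.8151 78.0724 62.2889 41.0742 12.5593 0.0000 0.0000 0.0000 0.0000 0.0000
step 8: (k=8,j=0): S=39.5630, (K−S)⁺=84.3770, hold=83.7604 ⇒ V=84.3770 exercise | (k=8,j=1): S=53.1770, (K−S)⁺=70.7630, hold=70.1464 ⇒ V=70.7630 exercise | (k=8,j=2): S=71.4756, (K−S)⁺=52.4644, hold=51.8477 ⇒ V=52.4644 exercise | (k=8,j=3): S=96.0711, (K−S)⁺=27.8689, hold=27.2523 ⇒ V=27.8689 exercise | (k=8,j=4): S=129.1300, (K−S)⁺=0.0000, hold=6.4990 ⇒ V=6.4990 continue | (k=8,j=5): S=173.5648, (K−S)⁺=0.0000, hold=0.0000 ⇒ V=0.0000 continue | (k=8,j=6): S=233.2900, (K−S)⁺=0.0000, hold=0.0000 ⇒ V=0.0000 continue | (k=8,j=7): S=313.5673, (K−S)⁺=0.0000, hold=0.0000 ⇒ V=0.0000 continue | (k=8,j=8): S=421.4686, (K−S)⁺=0.0000, hold=0.0000 ⇒ V=0.0000 continue  boundary S*=96.0711
step 7: (k=7,j=0): S=45.8676, (K−S)⁺=78.0724, hold=77.4557 ⇒ V=78.0724 exercise | (k=7,j=1): S=61.6511, (K−S)⁺=62.2889, hold=61.6722 ⇒ V=62.2889 exercise | (k=7,j=2): S=82.8658, (K−S)⁺=41.0742, hold=40.4575 ⇒ V=41.0742 exercise | (k=7,j=3): S=111.3807, (K−S)⁺=12.5593, hold=17.5249 ⇒ V=17.5249 continue | (k=7,j=4): S=149.7078, (K−S)⁺=0.0000, hold=3.3630 ⇒ V=3.3630 continue | (k=7,j=5): S=201.2236, (K−S)⁺=0.0000, hold=0.0000 ⇒ V=0.0000 continue | (k=7,j=6): S=270.4665, (K−S)⁺=0.0000, hold=0.0000 ⇒ V=0.0000 continue | (k=7,j=7): S=363.5365, (K−S)⁺=0.0000, hold=0.0000 ⇒ V=0.0000 continue  boundary S*=82.8658
step 6: (k=6,j=0): S=53.1770, (K−S)⁺=70.7630, hold=70.1464 ⇒ V=70.7630 exercise | (k=6,j=1): S=71.4756, (K−S)⁺=52.4644, hold=51.8477 ⇒ V=52.4644 exercise | (k=6,j=2): S=96.0711, (K−S)⁺=27.8689, hold=29.6236 ⇒ V=29.6236 continue | (k=6,j=3): S=129.1300, (K−S)⁺=0.0000, hold=10.6745 ⇒ V=10.6745 continue | (k=6,j=4): S=173.5648, (K−S)⁺=0.0000, hold=1.7402 ⇒ V=1.7402 continue | (k=6,j=5): S=233.2900, (K−S)⁺=0.0000, hold=0.0000 ⇒ V=0.0000 continue | (k=6,j=6): S=313.5673, (K−S)⁺=0.0000, hold=0.0000 ⇒ V=0.0000 continue  boundary S*=71.4756
step 5: (k=5,j=0): S=61.6511, (K−S)⁺=62.2889, hold=61.6722 ⇒ V=62.2889 exercise | (k=5,j=1): S=82.8658, (K−S)⁺=41.0742, hold=41.2955 ⇒ V=41.2955 continue | (k=5,j=2): S=111.3807, (K−S)⁺=12.5593, hold=20.4269 ⇒ V=20.4269 continue | (k=5,j=3): S=149.7078, (K−S)⁺=0.0000, hold=6.3548 ⇒ V=6.3548 continue | (k=5,j=4): S=201.2236, (K−S)⁺=0.0000, hold=0.9005 ⇒ V=0.9005 continue | (k=5,j=5): S=270.4665, (K−S)⁺=0.0000, hold=0.0000 ⇒ V=0.0000 continue  boundary S*=61.6511
step 4: (k=4,j=0): S=71.4756, (K−S)⁺=52.4644, hold=51.9534 ⇒ V=52.4644 exercise | (k=4,j=1): S=96.0711, (K−S)⁺=27.8689, hold=31.1240 ⇒ V=31.1240 continue | (k=4,j=2): S=129.1300, (K−S)⁺=0.0000, hold=13.6050 ⇒ V=13.6050 continue | (k=4,j=3): S=173.5648, (K−S)⁺=0.0000, hold=3.7184 ⇒ V=3.7184 continue | (k=4,j=4): S=233.2900, (K−S)⁺=0.0000, hold=0.4660 ⇒ V=0.4660 continue  boundary S*=71.4756
step 3: (k=3,j=0): S=82.8658, (K−S)⁺=41.0742, hold=42.0120 ⇒ V=42.0120 continue | (k=3,j=1): S=111.3807, (K−S)⁺=12.5593, hold=22.6028 ⇒ V=22.6028 continue | (k=3,j=2): S=149.7078, (K−S)⁺=0.0000, hold=8.8159 ⇒ V=8.8159 continue | (k=3,j=3): S=201.2236, (K−S)⁺=0.0000, hold=2.1467 ⇒ V=2.1467 continue  boundary S*=-
step 2: (k=2,j=0): S=96.0711, (K−S)⁺=27.8689, hold=32.5339 ⇒ V=32.5339 continue | (k=2,j=1): S=129.1300, (K−S)⁺=0.0000, hold=15.9062 ⇒ V=15.9062 continue | (k=2,j=2): S=173.5648, (K−S)⁺=0.0000, hold=5.5871 ⇒ V=5.5871 continue  boundary S*=-
step 1: (k=1,j=0): S=111.3807, (K−S)⁺=12.5593, hold=24.4313 ⇒ V=24.4313 continue | (k=1,j=1): S=149.7078, (K−S)⁺=0.0000, hold=10.8991 ⇒ V=10.8991 continue  boundary S*=-
step 0: (k=0,j=0): S=129.1300, (K−S)⁺=0.0000, hold=17.8473 ⇒ V=17.8473 continue  boundary S*=-

price = 17.8473
boundary = - - - - 71.4756 61.6511 71.4756 82.8658 96.0711
tree:
17.8473
24.4313 10.8991
32.5339 15.9062 5.5871
42.0120 22.6028 8.8159 2.1467
52.4644 31.1240 13.6050 3.7184 0.4660
62.2889 41.2955 20.4269 6.3548 0.9005 0.0000
70.7630 52.4644 29.6236 10.6745 1.7402 0.0000 0.0000
78.0724 62.2889 41.0742 17.5249 3.3630 0.0000 0.0000 0.0000
84.3770 70.7630 52.4644 27.8689 6.4990 0.0000 0.0000 0.0000 0.0000
89.8151 78.0724 62.2889 41.0742 12.5593 0.0000 0.0000 0.0000 0.0000 0.0000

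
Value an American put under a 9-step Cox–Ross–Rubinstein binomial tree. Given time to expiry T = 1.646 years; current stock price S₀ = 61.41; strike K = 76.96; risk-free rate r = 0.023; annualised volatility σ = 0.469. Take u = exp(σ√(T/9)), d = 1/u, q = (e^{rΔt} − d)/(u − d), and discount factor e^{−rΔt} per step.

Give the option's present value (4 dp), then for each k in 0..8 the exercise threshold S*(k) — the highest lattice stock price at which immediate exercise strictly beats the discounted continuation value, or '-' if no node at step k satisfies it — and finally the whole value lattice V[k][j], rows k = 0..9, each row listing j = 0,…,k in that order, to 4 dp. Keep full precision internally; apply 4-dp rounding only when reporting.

price = 23.5356
boundary = - - - 33.6449 27.5304 33.6449 41.1174 50.2496 61.4100
tree:
23.5356
29.7146 16.5111
36.4354 22.1116 10.1000
43.3151 28.7077 14.5852 4.9369
49.4296 35.9701 20.4611 7.8338 1.5877
54.4328 43.3151 27.6930 12.1746 2.8193 0.1592
58.5268 49.4296 35.8426 18.3974 4.9945 0.2964 0.0000
61.8768 54.4328 43.3151 26.7104 8.8253 0.5516 0.0000 0.0000
64.6180 58.5268 49.4296 35.8426 15.5500 1.0267 0.0000 0.0000 0.0000
66.8610 61.8768 54.4328 43.3151 26.7104 1.9109 0.0000 0.0000 0.0000 0.0000

Δt=0.18289  u=1.22210  d=0.81826  q=0.46046  discount=0.99580
step 9 (expiry): payoffs max(K−S,0) = 66.8610 61.8768 54.4328 43.3151 26.7104 1.9109 0.0000 0.0000 0.0000 0.0000
step 8: (k=8,j=0): S=12.3420, (K−S)⁺=64.6180, hold=64.2949 ⇒ V=64.6180 exercise | (k=8,j=1): S=18.4332, (K−S)⁺=58.5268, hold=58.2038 ⇒ V=58.5268 exercise | (k=8,j=2): S=27.5304, (K−S)⁺=49.4296, hold=49.1065 ⇒ V=49.4296 exercise | (k=8,j=3): S=41.1174, (K−S)⁺=35.8426, hold=35.5195 ⇒ V=35.8426 exercise | (k=8,j=4): S=61.4100, (K−S)⁺=15.5500, hold=15.2270 ⇒ V=15.5500 exercise | (k=8,j=5): S=91.7175, (K−S)⁺=0.0000, hold=1.0267 ⇒ V=1.0267 continue | (k=8,j=6): S=136.9826, (K−S)⁺=0.0000, hold=0.0000 ⇒ V=0.0000 continue | (k=8,j=7): S=204.5872, (K−S)⁺=0.0000, hold=0.0000 ⇒ V=0.0000 continue | (k=8,j=8): S=305.5565, (K−S)⁺=0.0000, hold=0.0000 ⇒ V=0.0000 continue  boundary S*=61.4100
step 7: (k=7,j=0): S=15.0832, (K−S)⁺=61.8768, hold=61.5538 ⇒ V=61.8768 exercise | (k=7,j=1): S=22.5272, (K−S)⁺=54.4328, hold=54.1098 ⇒ V=54.4328 exercise | (k=7,j=2): S=33.6449, (K−S)⁺=43.3151, hold=42.9920 ⇒ V=43.3151 exercise | (k=7,j=3): S=50.2496, (K−S)⁺=26.7104, hold=26.3874 ⇒ V=26.7104 exercise | (k=7,j=4): S=75.0491, (K−S)⁺=1.9109, hold=8.8253 ⇒ V=8.8253 continue | (k=7,j=5): S=112.0879, (K−S)⁺=0.0000, hold=0.5516 ⇒ V=0.5516 continue | (k=7,j=6): S=167.4063, (K−S)⁺=0.0000, hold=0.0000 ⇒ V=0.0000 continue | (k=7,j=7): S=250.0259, (K−S)⁺=0.0000, hold=0.0000 ⇒ V=0.0000 continue  boundary S*=50.2496
step 6: (k=6,j=0): S=18.4332, (K−S)⁺=58.5268, hold=58.2038 ⇒ V=58.5268 exercise | (k=6,j=1): S=27.5304, (K−S)⁺=49.4296, hold=49.1065 ⇒ V=49.4296 exercise | (k=6,j=2): S=41.1174, (K−S)⁺=35.8426, hold=35.5195 ⇒ V=35.8426 exercise | (k=6,j=3): S=61.4100, (K−S)⁺=15.5500, hold=18.3974 ⇒ V=18.3974 continue | (k=6,j=4): S=91.7175, (K−S)⁺=0.0000, hold=4.9945 ⇒ V=4.9945 continue | (k=6,j=5): S=136.9826, (K−S)⁺=0.0000, hold=0.2964 ⇒ V=0.2964 continue | (k=6,j=6): S=204.5872, (K−S)⁺=0.0000, hold=0.0000 ⇒ V=0.0000 continue  boundary S*=41.1174
step 5: (k=5,j=0): S=22.5272, (K−S)⁺=54.4328, hold=54.1098 ⇒ V=54.4328 exercise | (k=5,j=1): S=33.6449, (K−S)⁺=43.3151, hold=42.9920 ⇒ V=43.3151 exercise | (k=5,j=2): S=50.2496, (K−S)⁺=26.7104, hold=27.6930 ⇒ V=27.6930 continue | (k=5,j=3): S=75.0491, (K−S)⁺=1.9109, hold=12.1746 ⇒ V=12.1746 continue | (k=5,j=4): S=112.0879, (K−S)⁺=0.0000, hold=2.8193 ⇒ V=2.8193 continue | (k=5,j=5): S=167.4063, (K−S)⁺=0.0000, hold=0.1592 ⇒ V=0.1592 continue  boundary S*=33.6449
step 4: (k=4,j=0): S=27.5304, (K−S)⁺=49.4296, hold=49.1065 ⇒ V=49.4296 exercise | (k=4,j=1): S=41.1174, (K−S)⁺=35.8426, hold=35.9701 ⇒ V=35.9701 continue | (k=4,j=2): S=61.4100, (K−S)⁺=15.5500, hold=20.4611 ⇒ V=20.4611 continue | (k=4,j=3): S=91.7175, (K−S)⁺=0.0000, hold=7.8338 ⇒ V=7.8338 continue | (k=4,j=4): S=136.9826, (K−S)⁺=0.0000, hold=1.5877 ⇒ V=1.5877 continue  boundary S*=27.5304
step 3: (k=3,j=0): S=33.6449, (K−S)⁺=43.3151, hold=43.0505 ⇒ V=43.3151 exercise | (k=3,j=1): S=50.2496, (K−S)⁺=26.7104, hold=28.7077 ⇒ V=28.7077 continue | (k=3,j=2): S=75.0491, (K−S)⁺=1.9109, hold=14.5852 ⇒ V=14.5852 continue | (k=3,j=3): S=112.0879, (K−S)⁺=0.0000, hold=4.9369 ⇒ V=4.9369 continue  boundary S*=33.6449
step 2: (k=2,j=0): S=41.1174, (K−S)⁺=35.8426, hold=36.4354 ⇒ V=36.4354 continue | (k=2,j=1): S=61.4100, (K−S)⁺=15.5500, hold=22.1116 ⇒ V=22.1116 continue | (k=2,j=2): S=91.7175, (K−S)⁺=0.0000, hold=10.1000 ⇒ V=10.1000 continue  boundary S*=-
step 1: (k=1,j=0): S=50.2496, (K−S)⁺=26.7104, hold=29.7146 ⇒ V=29.7146 continue | (k=1,j=1): S=75.0491, (K−S)⁺=1.9109, hold=16.5111 ⇒ V=16.5111 continue  boundary S*=-
step 0: (k=0,j=0): S=61.4100, (K−S)⁺=15.5500, hold=23.5356 ⇒ V=23.5356 continue  boundary S*=-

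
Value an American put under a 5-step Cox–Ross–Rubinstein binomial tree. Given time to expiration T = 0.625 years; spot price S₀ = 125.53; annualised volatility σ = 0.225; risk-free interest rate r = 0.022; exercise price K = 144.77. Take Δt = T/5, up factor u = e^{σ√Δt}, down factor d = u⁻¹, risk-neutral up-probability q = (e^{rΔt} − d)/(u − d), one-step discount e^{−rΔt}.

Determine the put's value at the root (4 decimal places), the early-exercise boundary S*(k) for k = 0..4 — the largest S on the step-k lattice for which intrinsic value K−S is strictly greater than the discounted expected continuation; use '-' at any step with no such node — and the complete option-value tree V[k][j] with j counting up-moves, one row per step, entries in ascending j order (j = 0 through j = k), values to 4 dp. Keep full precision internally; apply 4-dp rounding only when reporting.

price = 21.3117
boundary = - - 107.0660 115.9310 125.5300
tree:
21.3117
28.9815 13.6800
37.7040 20.3288 7.0379
45.8911 28.8390 11.8426 2.2222
53.4521 37.7040 19.2400 4.4338 0.0000
60.4350 45.8911 28.8390 8.8462 0.0000 0.0000

Δt=0.12500, u=1.08280, d=0.92353, q=0.49741, disc=e^(-rΔt)=0.99725
k=5 terminal: V=max(K-S,0) → 60.4350 45.8911 28.8390 8.8462 0.0000 0.0000
k=4: j=0 S=91.3179 intr=53.4521 cont=53.0545 V=53.4521[EX]; j=1 S=107.0660 intr=37.7040 cont=37.3064 V=37.7040[EX]; j=2 S=125.5300 intr=19.2400 cont=18.8424 V=19.2400[EX]; j=3 S=147.1782 intr=0.0000 cont=4.4338 V=4.4338[hold]; j=4 S=172.5596 intr=0.0000 cont=0.0000 V=0.0000[hold]  S*(4)=125.5300
k=3: j=0 S=98.8789 intr=45.8911 cont=45.4935 V=45.8911[EX]; j=1 S=115.9310 intr=28.8390 cont=28.4414 V=28.8390[EX]; j=2 S=135.9238 intr=8.8462 cont=11.8426 V=11.8426[hold]; j=3 S=159.3644 intr=0.0000 cont=2.2222 V=2.2222[hold]  S*(3)=115.9310
k=2: j=0 S=107.0660 intr=37.7040 cont=37.3064 V=37.7040[EX]; j=1 S=125.5300 intr=19.2400 cont=20.3288 V=20.3288[hold]; j=2 S=147.1782 intr=0.0000 cont=7.0379 V=7.0379[hold]  S*(2)=107.0660
k=1: j=0 S=115.9310 intr=28.8390 cont=28.9815 V=28.9815[hold]; j=1 S=135.9238 intr=8.8462 cont=13.6800 V=13.6800[hold]  S*(1)=-
k=0: j=0 S=125.5300 intr=19.2400 cont=21.3117 V=21.3117[hold]  S*(0)=-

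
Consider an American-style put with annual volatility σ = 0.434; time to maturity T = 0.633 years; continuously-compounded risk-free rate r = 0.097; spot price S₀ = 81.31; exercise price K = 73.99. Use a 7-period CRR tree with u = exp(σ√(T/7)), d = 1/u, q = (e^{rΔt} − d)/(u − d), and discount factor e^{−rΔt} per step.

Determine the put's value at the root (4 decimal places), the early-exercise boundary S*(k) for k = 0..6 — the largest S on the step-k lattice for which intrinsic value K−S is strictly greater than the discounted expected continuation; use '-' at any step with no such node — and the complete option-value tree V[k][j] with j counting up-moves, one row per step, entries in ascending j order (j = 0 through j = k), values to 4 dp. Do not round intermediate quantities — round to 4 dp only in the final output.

Δt=0.09043, u=1.13941, d=0.87765, q=0.50108, disc=e^(-rΔt)=0.99127
k=7 terminal: V=max(K-S,0) → 41.3773 31.6505 19.0226 2.6284 0.0000 0.0000 0.0000 0.0000
k=6: j=0 S=37.1592 intr=36.8308 cont=36.1846 V=36.8308[EX]; j=1 S=48.2420 intr=25.7480 cont=25.1018 V=25.7480[EX]; j=2 S=62.6303 intr=11.3597 cont=10.7135 V=11.3597[EX]; j=3 S=81.3100 intr=0.0000 cont=1.2999 V=1.2999[hold]; j=4 S=105.5609 intr=0.0000 cont=0.0000 V=0.0000[hold]; j=5 S=137.0448 intr=0.0000 cont=0.0000 V=0.0000[hold]; j=6 S=177.9187 intr=0.0000 cont=0.0000 V=0.0000[hold]  S*(6)=62.6303
k=5: j=0 S=42.3395 intr=31.6505 cont=31.0043 V=31.6505[EX]; j=1 S=54.9674 intr=19.0226 cont=18.3764 V=19.0226[EX]; j=2 S=71.3616 intr=2.6284 cont=6.2638 V=6.2638[hold]; j=3 S=92.6453 intr=0.0000 cont=0.6429 V=0.6429[hold]; j=4 S=120.2771 intr=0.0000 cont=0.0000 V=0.0000[hold]; j=5 S=156.1500 intr=0.0000 cont=0.0000 V=0.0000[hold]  S*(5)=54.9674
k=4: j=0 S=48.2420 intr=25.7480 cont=25.1018 V=25.7480[EX]; j=1 S=62.6303 intr=11.3597 cont=12.5192 V=12.5192[hold]; j=2 S=81.3100 intr=0.0000 cont=3.4172 V=3.4172[hold]; j=3 S=105.5609 intr=0.0000 cont=0.3180 V=0.3180[hold]; j=4 S=137.0448 intr=0.0000 cont=0.0000 V=0.0000[hold]  S*(4)=48.2420
k=3: j=0 S=54.9674 intr=19.0226 cont=18.9524 V=19.0226[EX]; j=1 S=71.3616 intr=2.6284 cont=7.8889 V=7.8889[hold]; j=2 S=92.6453 intr=0.0000 cont=1.8480 V=1.8480[hold]; j=3 S=120.2771 intr=0.0000 cont=0.1573 V=0.1573[hold]  S*(3)=54.9674
k=2: j=0 S=62.6303 intr=11.3597 cont=13.3264 V=13.3264[hold]; j=1 S=81.3100 intr=0.0000 cont=4.8195 V=4.8195[hold]; j=2 S=105.5609 intr=0.0000 cont=0.9920 V=0.9920[hold]  S*(2)=-
k=1: j=0 S=71.3616 intr=2.6284 cont=8.9846 V=8.9846[hold]; j=1 S=92.6453 intr=0.0000 cont=2.8763 V=2.8763[hold]  S*(1)=-
k=0: j=0 S=81.3100 intr=0.0000 cont=5.8721 V=5.8721[hold]  S*(0)=-

price = 5.8721
boundary = - - - 54.9674 48.2420 54.9674 62.6303
tree:
5.8721
8.9846 2.8763
13.3264 4.8195 0.9920
19.0226 7.8889 1.8480 0.1573
25.7480 12.5192 3.4172 0.3180 0.0000
31.6505 19.0226 6.2638 0.6429 0.0000 0.0000
36.8308 25.7480 11.3597 1.2999 0.0000 0.0000 0.0000
41.3773 31.6505 19.0226 2.6284 0.0000 0.0000 0.0000 0.0000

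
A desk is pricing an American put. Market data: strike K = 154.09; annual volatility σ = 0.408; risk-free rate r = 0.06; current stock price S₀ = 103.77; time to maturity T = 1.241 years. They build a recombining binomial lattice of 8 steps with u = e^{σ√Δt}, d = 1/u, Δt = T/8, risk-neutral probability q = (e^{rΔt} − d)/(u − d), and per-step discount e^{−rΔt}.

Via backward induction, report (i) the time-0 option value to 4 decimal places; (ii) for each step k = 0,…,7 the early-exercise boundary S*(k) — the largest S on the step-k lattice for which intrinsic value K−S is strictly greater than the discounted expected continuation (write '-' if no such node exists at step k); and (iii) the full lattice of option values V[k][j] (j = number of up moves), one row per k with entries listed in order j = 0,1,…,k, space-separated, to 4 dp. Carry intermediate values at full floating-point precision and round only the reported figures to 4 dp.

price = 51.7947
boundary = - 88.3656 75.2479 88.3656 103.7700 88.3656 103.7700 121.8598
tree:
51.7947
65.7244 38.2221
78.8421 50.9939 25.6006
90.0125 65.7244 36.5689 14.6231
99.5247 78.8421 50.3200 22.8919 6.2580
107.6248 90.0125 65.7244 34.6914 10.9936 1.4266
114.5224 99.5247 78.8421 50.3200 19.0155 2.8173 0.0000
120.3962 107.6248 90.0125 65.7244 32.2302 5.5635 0.0000 0.0000
125.3979 114.5224 99.5247 78.8421 50.3200 10.9868 0.0000 0.0000 0.0000

params: Δt=0.15513 u=1.17433 d=0.85155 q=0.48888 e^(-rΔt)=0.99074
t_8 payoffs: 125.3979 114.5224 99.5247 78.8421 50.3200 10.9868 0.0000 0.0000 0.0000
t_7: node(7,0) S=33.6938 payoff=120.3962 vs cont=118.9686 → 120.3962 [stop]  node(7,1) S=46.4652 payoff=107.6248 vs cont=106.1972 → 107.6248 [stop]  node(7,2) S=64.0775 payoff=90.0125 vs cont=88.5850 → 90.0125 [stop]  node(7,3) S=88.3656 payoff=65.7244 vs cont=64.2969 → 65.7244 [stop]  node(7,4) S=121.8598 payoff=32.2302 vs cont=30.8026 → 32.2302 [stop]  node(7,5) S=168.0498 payoff=0.0000 vs cont=5.5635 → 5.5635 [wait]  node(7,6) S=231.7478 payoff=0.0000 vs cont=0.0000 → 0.0000 [wait]  node(7,7) S=319.5899 payoff=0.0000 vs cont=0.0000 → 0.0000 [wait]  ⇒ S*(7)=121.8598
t_6: node(6,0) S=39.5676 payoff=114.5224 vs cont=113.0949 → 114.5224 [stop]  node(6,1) S=54.5653 payoff=99.5247 vs cont=98.0971 → 99.5247 [stop]  node(6,2) S=75.2479 payoff=78.8421 vs cont=77.4146 → 78.8421 [stop]  node(6,3) S=103.7700 payoff=50.3200 vs cont=48.8925 → 50.3200 [stop]  node(6,4) S=143.1032 payoff=10.9868 vs cont=19.0155 → 19.0155 [wait]  node(6,5) S=197.3453 payoff=0.0000 vs cont=2.8173 → 2.8173 [wait]  node(6,6) S=272.1475 payoff=0.0000 vs cont=0.0000 → 0.0000 [wait]  ⇒ S*(6)=103.7700
t_5: node(5,0) S=46.4652 payoff=107.6248 vs cont=106.1972 → 107.6248 [stop]  node(5,1) S=64.0775 payoff=90.0125 vs cont=88.5850 → 90.0125 [stop]  node(5,2) S=88.3656 payoff=65.7244 vs cont=64.2969 → 65.7244 [stop]  node(5,3) S=121.8598 payoff=32.2302 vs cont=34.6914 → 34.6914 [wait]  node(5,4) S=168.0498 payoff=0.0000 vs cont=10.9936 → 10.9936 [wait]  node(5,5) S=231.7478 payoff=0.0000 vs cont=1.4266 → 1.4266 [wait]  ⇒ S*(5)=88.3656
t_4: node(4,0) S=54.5653 payoff=99.5247 vs cont=98.0971 → 99.5247 [stop]  node(4,1) S=75.2479 payoff=78.8421 vs cont=77.4146 → 78.8421 [stop]  node(4,2) S=103.7700 payoff=50.3200 vs cont=50.0845 → 50.3200 [stop]  node(4,3) S=143.1032 payoff=10.9868 vs cont=22.8919 → 22.8919 [wait]  node(4,4) S=197.3453 payoff=0.0000 vs cont=6.2580 → 6.2580 [wait]  ⇒ S*(4)=103.7700
t_3: node(3,0) S=64.0775 payoff=90.0125 vs cont=88.5850 → 90.0125 [stop]  node(3,1) S=88.3656 payoff=65.7244 vs cont=64.2969 → 65.7244 [stop]  node(3,2) S=121.8598 payoff=32.2302 vs cont=36.5689 → 36.5689 [wait]  node(3,3) S=168.0498 payoff=0.0000 vs cont=14.6231 → 14.6231 [wait]  ⇒ S*(3)=88.3656
t_2: node(2,0) S=75.2479 payoff=78.8421 vs cont=77.4146 → 78.8421 [stop]  node(2,1) S=103.7700 payoff=50.3200 vs cont=50.9939 → 50.9939 [wait]  node(2,2) S=143.1032 payoff=10.9868 vs cont=25.6006 → 25.6006 [wait]  ⇒ S*(2)=75.2479
t_1: node(1,0) S=88.3656 payoff=65.7244 vs cont=64.6233 → 65.7244 [stop]  node(1,1) S=121.8598 payoff=32.2302 vs cont=38.2221 → 38.2221 [wait]  ⇒ S*(1)=88.3656
t_0: node(0,0) S=103.7700 payoff=50.3200 vs cont=51.7947 → 51.7947 [wait]  ⇒ S*(0)=-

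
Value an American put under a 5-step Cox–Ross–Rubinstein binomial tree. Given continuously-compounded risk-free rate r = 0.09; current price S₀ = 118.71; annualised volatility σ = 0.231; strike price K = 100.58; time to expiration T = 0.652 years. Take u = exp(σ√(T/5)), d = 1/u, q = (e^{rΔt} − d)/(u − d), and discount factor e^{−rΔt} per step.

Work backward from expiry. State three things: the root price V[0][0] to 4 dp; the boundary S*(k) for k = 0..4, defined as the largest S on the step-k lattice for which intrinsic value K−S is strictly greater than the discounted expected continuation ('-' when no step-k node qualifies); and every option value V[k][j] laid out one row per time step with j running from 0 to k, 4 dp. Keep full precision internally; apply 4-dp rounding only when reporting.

params: Δt=0.13040 u=1.08699 d=0.91997 q=0.54984 e^(-rΔt)=0.98833
t_5 payoffs: 22.3540 8.1516 0.0000 0.0000 0.0000 0.0000
t_4: node(4,0) S=85.0312 payoff=15.5488 vs cont=14.3753 → 15.5488 [stop]  node(4,1) S=100.4692 payoff=0.1108 vs cont=3.6267 → 3.6267 [wait]  node(4,2) S=118.7100 payoff=0.0000 vs cont=0.0000 → 0.0000 [wait]  node(4,3) S=140.2626 payoff=0.0000 vs cont=0.0000 → 0.0000 [wait]  node(4,4) S=165.7281 payoff=0.0000 vs cont=0.0000 → 0.0000 [wait]  ⇒ S*(4)=85.0312
t_3: node(3,0) S=92.4284 payoff=8.1516 vs cont=8.8887 → 8.8887 [wait]  node(3,1) S=109.2094 payoff=0.0000 vs cont=1.6136 → 1.6136 [wait]  node(3,2) S=129.0371 payoff=0.0000 vs cont=0.0000 → 0.0000 [wait]  node(3,3) S=152.4646 payoff=0.0000 vs cont=0.0000 → 0.0000 [wait]  ⇒ S*(3)=-
t_2: node(2,0) S=100.4692 payoff=0.1108 vs cont=4.8315 → 4.8315 [wait]  node(2,1) S=118.7100 payoff=0.0000 vs cont=0.7179 → 0.7179 [wait]  node(2,2) S=140.2626 payoff=0.0000 vs cont=0.0000 → 0.0000 [wait]  ⇒ S*(2)=-
t_1: node(1,0) S=109.2094 payoff=0.0000 vs cont=2.5397 → 2.5397 [wait]  node(1,1) S=129.0371 payoff=0.0000 vs cont=0.3194 → 0.3194 [wait]  ⇒ S*(1)=-
t_0: node(0,0) S=118.7100 payoff=0.0000 vs cont=1.3035 → 1.3035 [wait]  ⇒ S*(0)=-

price = 1.3035
boundary = - - - - 85.0312
tree:
1.3035
2.5397 0.3194
4.8315 0.7179 0.0000
8.8887 1.6136 0.0000 0.0000
15.5488 3.6267 0.0000 0.0000 0.0000
22.3540 8.1516 0.0000 0.0000 0.0000 0.0000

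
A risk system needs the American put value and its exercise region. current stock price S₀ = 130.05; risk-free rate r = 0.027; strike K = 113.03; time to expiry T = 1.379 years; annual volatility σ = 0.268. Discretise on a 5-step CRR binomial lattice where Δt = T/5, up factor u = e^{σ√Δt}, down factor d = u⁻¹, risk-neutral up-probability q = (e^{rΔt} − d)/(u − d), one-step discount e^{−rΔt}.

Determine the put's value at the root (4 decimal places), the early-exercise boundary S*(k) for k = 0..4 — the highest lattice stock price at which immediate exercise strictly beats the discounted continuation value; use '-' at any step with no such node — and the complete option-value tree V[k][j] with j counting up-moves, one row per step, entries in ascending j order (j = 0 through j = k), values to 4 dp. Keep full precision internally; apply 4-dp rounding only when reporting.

price = 6.3874
boundary = - - - 85.2583 98.1434
tree:
6.3874
10.7906 1.9261
17.6937 3.8082 0.0070
27.7717 7.5294 0.0138 0.0000
38.9652 14.8866 0.0273 0.0000 0.0000
48.6891 27.7717 0.0541 0.0000 0.0000 0.0000

params: Δt=0.27580 u=1.15113 d=0.86871 q=0.49134 e^(-rΔt)=0.99258
t_5 payoffs: 48.6891 27.7717 0.0541 0.0000 0.0000 0.0000
t_4: node(4,0) S=74.0648 payoff=38.9652 vs cont=38.1266 → 38.9652 [stop]  node(4,1) S=98.1434 payoff=14.8866 vs cont=14.0480 → 14.8866 [stop]  node(4,2) S=130.0500 payoff=0.0000 vs cont=0.0273 → 0.0273 [wait]  node(4,3) S=172.3295 payoff=0.0000 vs cont=0.0000 → 0.0000 [wait]  node(4,4) S=228.3541 payoff=0.0000 vs cont=0.0000 → 0.0000 [wait]  ⇒ S*(4)=98.1434
t_3: node(3,0) S=85.2583 payoff=27.7717 vs cont=26.9332 → 27.7717 [stop]  node(3,1) S=112.9759 payoff=0.0541 vs cont=7.5294 → 7.5294 [wait]  node(3,2) S=149.7045 payoff=0.0000 vs cont=0.0138 → 0.0138 [wait]  node(3,3) S=198.3738 payoff=0.0000 vs cont=0.0000 → 0.0000 [wait]  ⇒ S*(3)=85.2583
t_2: node(2,0) S=98.1434 payoff=14.8866 vs cont=17.6937 → 17.6937 [wait]  node(2,1) S=130.0500 payoff=0.0000 vs cont=3.8082 → 3.8082 [wait]  node(2,2) S=172.3295 payoff=0.0000 vs cont=0.0070 → 0.0070 [wait]  ⇒ S*(2)=-
t_1: node(1,0) S=112.9759 payoff=0.0541 vs cont=10.7906 → 10.7906 [wait]  node(1,1) S=149.7045 payoff=0.0000 vs cont=1.9261 → 1.9261 [wait]  ⇒ S*(1)=-
t_0: node(0,0) S=130.0500 payoff=0.0000 vs cont=6.3874 → 6.3874 [wait]  ⇒ S*(0)=-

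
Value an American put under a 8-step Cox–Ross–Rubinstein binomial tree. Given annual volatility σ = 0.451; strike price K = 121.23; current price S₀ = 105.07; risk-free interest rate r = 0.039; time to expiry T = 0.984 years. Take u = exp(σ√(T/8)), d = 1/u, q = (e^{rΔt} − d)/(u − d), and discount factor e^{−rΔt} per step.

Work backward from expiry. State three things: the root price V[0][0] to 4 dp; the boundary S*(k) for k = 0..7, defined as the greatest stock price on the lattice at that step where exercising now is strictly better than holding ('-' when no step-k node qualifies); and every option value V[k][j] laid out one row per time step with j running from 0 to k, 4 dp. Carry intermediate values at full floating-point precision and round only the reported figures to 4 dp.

params: Δt=0.12300 u=1.17137 d=0.85370 q=0.47568 e^(-rΔt)=0.99521
t_8 payoffs: 91.5862 80.5557 65.4208 44.6540 16.1600 0.0000 0.0000 0.0000 0.0000
t_7: node(7,0) S=34.7238 payoff=86.5062 vs cont=85.9261 → 86.5062 [stop]  node(7,1) S=47.6445 payoff=73.5855 vs cont=73.0053 → 73.5855 [stop]  node(7,2) S=65.3731 payoff=55.8569 vs cont=55.2767 → 55.8569 [stop]  node(7,3) S=89.6986 payoff=31.5314 vs cont=30.9513 → 31.5314 [stop]  node(7,4) S=123.0756 payoff=0.0000 vs cont=8.4325 → 8.4325 [wait]  node(7,5) S=168.8722 payoff=0.0000 vs cont=0.0000 → 0.0000 [wait]  node(7,6) S=231.7098 payoff=0.0000 vs cont=0.0000 → 0.0000 [wait]  node(7,7) S=317.9294 payoff=0.0000 vs cont=0.0000 → 0.0000 [wait]  ⇒ S*(7)=89.6986
t_6: node(6,0) S=40.6743 payoff=80.5557 vs cont=79.9756 → 80.5557 [stop]  node(6,1) S=55.8092 payoff=65.4208 vs cont=64.8406 → 65.4208 [stop]  node(6,2) S=76.5760 payoff=44.6540 vs cont=44.0739 → 44.6540 [stop]  node(6,3) S=105.0700 payoff=16.1600 vs cont=20.4455 → 20.4455 [wait]  node(6,4) S=144.1667 payoff=0.0000 vs cont=4.4002 → 4.4002 [wait]  node(6,5) S=197.8114 payoff=0.0000 vs cont=0.0000 → 0.0000 [wait]  node(6,6) S=271.4174 payoff=0.0000 vs cont=0.0000 → 0.0000 [wait]  ⇒ S*(6)=76.5760
t_5: node(5,0) S=47.6445 payoff=73.5855 vs cont=73.0053 → 73.5855 [stop]  node(5,1) S=65.3731 payoff=55.8569 vs cont=55.2767 → 55.8569 [stop]  node(5,2) S=89.6986 payoff=31.5314 vs cont=32.9800 → 32.9800 [wait]  node(5,3) S=123.0756 payoff=0.0000 vs cont=12.7518 → 12.7518 [wait]  node(5,4) S=168.8722 payoff=0.0000 vs cont=2.2961 → 2.2961 [wait]  node(5,5) S=231.7098 payoff=0.0000 vs cont=0.0000 → 0.0000 [wait]  ⇒ S*(5)=65.3731
t_4: node(4,0) S=55.8092 payoff=65.4208 vs cont=64.8406 → 65.4208 [stop]  node(4,1) S=76.5760 payoff=44.6540 vs cont=44.7597 → 44.7597 [wait]  node(4,2) S=105.0700 payoff=16.1600 vs cont=23.2462 → 23.2462 [wait]  node(4,3) S=144.1667 payoff=0.0000 vs cont=7.7411 → 7.7411 [wait]  node(4,4) S=197.8114 payoff=0.0000 vs cont=1.1981 → 1.1981 [wait]  ⇒ S*(4)=55.8092
t_3: node(3,0) S=65.3731 payoff=55.8569 vs cont=55.3267 → 55.8569 [stop]  node(3,1) S=89.6986 payoff=31.5314 vs cont=34.3610 → 34.3610 [wait]  node(3,2) S=123.0756 payoff=0.0000 vs cont=15.7948 → 15.7948 [wait]  node(3,3) S=168.8722 payoff=0.0000 vs cont=4.6066 → 4.6066 [wait]  ⇒ S*(3)=65.3731
t_2: node(2,0) S=76.5760 payoff=44.6540 vs cont=45.4134 → 45.4134 [wait]  node(2,1) S=105.0700 payoff=16.1600 vs cont=25.4073 → 25.4073 [wait]  node(2,2) S=144.1667 payoff=0.0000 vs cont=10.4227 → 10.4227 [wait]  ⇒ S*(2)=-
t_1: node(1,0) S=89.6986 payoff=31.5314 vs cont=35.7252 → 35.7252 [wait]  node(1,1) S=123.0756 payoff=0.0000 vs cont=18.1920 → 18.1920 [wait]  ⇒ S*(1)=-
t_0: node(0,0) S=105.0700 payoff=16.1600 vs cont=27.2540 → 27.2540 [wait]  ⇒ S*(0)=-

price = 27.2540
boundary = - - - 65.3731 55.8092 65.3731 76.5760 89.6986
tree:
27.2540
35.7252 18.1920
45.4134 25.4073 10.4227
55.8569 34.3610 15.7948 4.6066
65.4208 44.7597 23.2462 7.7411 1.1981
73.5855 55.8569 32.9800 12.7518 2.2961 0.0000
80.5557 65.4208 44.6540 20.4455 4.4002 0.0000 0.0000
86.5062 73.5855 55.8569 31.5314 8.4325 0.0000 0.0000 0.0000
91.5862 80.5557 65.4208 44.6540 16.1600 0.0000 0.0000 0.0000 0.0000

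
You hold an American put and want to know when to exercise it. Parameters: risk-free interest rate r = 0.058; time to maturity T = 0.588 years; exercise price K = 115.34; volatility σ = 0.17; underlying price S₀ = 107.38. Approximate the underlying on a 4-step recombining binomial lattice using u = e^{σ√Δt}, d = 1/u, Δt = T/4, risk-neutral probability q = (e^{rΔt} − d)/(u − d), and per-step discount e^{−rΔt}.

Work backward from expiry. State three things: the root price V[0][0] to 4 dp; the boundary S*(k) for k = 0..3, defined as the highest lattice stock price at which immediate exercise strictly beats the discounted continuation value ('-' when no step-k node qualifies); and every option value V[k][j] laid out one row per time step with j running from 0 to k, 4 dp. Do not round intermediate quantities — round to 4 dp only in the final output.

price = 9.1298
boundary = - 100.6043 94.2561 100.6043
tree:
9.1298
14.7357 4.6733
21.0839 8.5216 1.5892
27.0314 14.7357 3.5567 0.0000
32.6037 21.0839 7.9600 0.0000 0.0000

Δt=0.14700, u=1.06735, d=0.93690, q=0.54935, disc=e^(-rΔt)=0.99151
k=4 terminal: V=max(K-S,0) → 32.6037 21.0839 7.9600 0.0000 0.0000
k=3: j=0 S=88.3086 intr=27.0314 cont=26.0522 V=27.0314[EX]; j=1 S=100.6043 intr=14.7357 cont=13.7565 V=14.7357[EX]; j=2 S=114.6120 intr=0.7280 cont=3.5567 V=3.5567[hold]; j=3 S=130.5702 intr=0.0000 cont=0.0000 V=0.0000[hold]  S*(3)=100.6043
k=2: j=0 S=94.2561 intr=21.0839 cont=20.1047 V=21.0839[EX]; j=1 S=107.3800 intr=7.9600 cont=8.5216 V=8.5216[hold]; j=2 S=122.3312 intr=0.0000 cont=1.5892 V=1.5892[hold]  S*(2)=94.2561
k=1: j=0 S=100.6043 intr=14.7357 cont=14.0624 V=14.7357[EX]; j=1 S=114.6120 intr=0.7280 cont=4.6733 V=4.6733[hold]  S*(1)=100.6043
k=0: j=0 S=107.3800 intr=7.9600 cont=9.1298 V=9.1298[hold]  S*(0)=-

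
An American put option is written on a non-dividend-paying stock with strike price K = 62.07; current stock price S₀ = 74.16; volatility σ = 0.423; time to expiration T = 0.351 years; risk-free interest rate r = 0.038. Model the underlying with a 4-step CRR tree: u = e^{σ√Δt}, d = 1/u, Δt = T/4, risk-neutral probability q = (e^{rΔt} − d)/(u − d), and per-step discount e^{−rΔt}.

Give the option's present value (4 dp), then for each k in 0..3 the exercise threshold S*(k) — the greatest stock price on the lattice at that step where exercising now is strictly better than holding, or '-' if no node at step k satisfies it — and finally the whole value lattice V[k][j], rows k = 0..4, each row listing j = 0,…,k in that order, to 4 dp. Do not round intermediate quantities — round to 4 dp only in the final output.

Δt=0.08775, u=1.13349, d=0.88223, q=0.48201, disc=e^(-rΔt)=0.99667
k=4 terminal: V=max(K-S,0) → 17.1443 4.3492 0.0000 0.0000 0.0000
k=3: j=0 S=50.9230 intr=11.1470 cont=10.9404 V=11.1470[EX]; j=1 S=65.4261 intr=0.0000 cont=2.2454 V=2.2454[hold]; j=2 S=84.0598 intr=0.0000 cont=0.0000 V=0.0000[hold]; j=3 S=108.0005 intr=0.0000 cont=0.0000 V=0.0000[hold]  S*(3)=50.9230
k=2: j=0 S=57.7208 intr=4.3492 cont=6.8335 V=6.8335[hold]; j=1 S=74.1600 intr=0.0000 cont=1.1592 V=1.1592[hold]; j=2 S=95.2812 intr=0.0000 cont=0.0000 V=0.0000[hold]  S*(2)=-
k=1: j=0 S=65.4261 intr=0.0000 cont=4.0848 V=4.0848[hold]; j=1 S=84.0598 intr=0.0000 cont=0.5985 V=0.5985[hold]  S*(1)=-
k=0: j=0 S=74.1600 intr=0.0000 cont=2.3964 V=2.3964[hold]  S*(0)=-

price = 2.3964
boundary = - - - 50.9230
tree:
2.3964
4.0848 0.5985
6.8335 1.1592 0.0000
11.1470 2.2454 0.0000 0.0000
17.1443 4.3492 0.0000 0.0000 0.0000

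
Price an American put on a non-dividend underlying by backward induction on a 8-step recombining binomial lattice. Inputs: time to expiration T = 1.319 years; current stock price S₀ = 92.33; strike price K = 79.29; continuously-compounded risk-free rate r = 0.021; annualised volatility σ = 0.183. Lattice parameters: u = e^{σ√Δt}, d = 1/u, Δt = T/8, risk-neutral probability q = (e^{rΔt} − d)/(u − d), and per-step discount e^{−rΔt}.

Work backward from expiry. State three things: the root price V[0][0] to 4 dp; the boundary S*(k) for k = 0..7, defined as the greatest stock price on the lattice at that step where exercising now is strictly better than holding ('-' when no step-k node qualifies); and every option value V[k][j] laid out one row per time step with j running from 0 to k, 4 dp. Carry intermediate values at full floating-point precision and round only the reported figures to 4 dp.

price = 1.8464
boundary = - - - - - 63.6777 68.5897 73.8805
tree:
1.8464
3.0157 0.7117
4.8052 1.2806 0.1584
7.4251 2.2677 0.3210 0.0000
11.0371 3.9320 0.6503 0.0000 0.0000
15.6123 6.6240 1.3177 0.0000 0.0000 0.0000
20.1724 10.7003 2.6698 0.0000 0.0000 0.0000 0.0000
24.4060 15.6123 5.4095 0.0000 0.0000 0.0000 0.0000 0.0000
28.3364 20.1724 10.7003 0.0000 0.0000 0.0000 0.0000 0.0000 0.0000

Δt=0.16487  u=1.07714  d=0.92839  q=0.50475  discount=0.99654
step 8 (expiry): payoffs max(K−S,0) = 28.3364 20.1724 10.7003 0.0000 0.0000 0.0000 0.0000 0.0000 0.0000
step 7: (k=7,j=0): S=54.8840, (K−S)⁺=24.4060, hold=24.1320 ⇒ V=24.4060 exercise | (k=7,j=1): S=63.6777, (K−S)⁺=15.6123, hold=15.3382 ⇒ V=15.6123 exercise | (k=7,j=2): S=73.8805, (K−S)⁺=5.4095, hold=5.2810 ⇒ V=5.4095 exercise | (k=7,j=3): S=85.7180, (K−S)⁺=0.0000, hold=0.0000 ⇒ V=0.0000 continue | (k=7,j=4): S=99.4521, (K−S)⁺=0.0000, hold=0.0000 ⇒ V=0.0000 continue | (k=7,j=5): S=115.3867, (K−S)⁺=0.0000, hold=0.0000 ⇒ V=0.0000 continue | (k=7,j=6): S=133.8745, (K−S)⁺=0.0000, hold=0.0000 ⇒ V=0.0000 continue | (k=7,j=7): S=155.3245, (K−S)⁺=0.0000, hold=0.0000 ⇒ V=0.0000 continue  boundary S*=73.8805
step 6: (k=6,j=0): S=59.1176, (K−S)⁺=20.1724, hold=19.8984 ⇒ V=20.1724 exercise | (k=6,j=1): S=68.5897, (K−S)⁺=10.7003, hold=10.4263 ⇒ V=10.7003 exercise | (k=6,j=2): S=79.5794, (K−S)⁺=0.0000, hold=2.6698 ⇒ V=2.6698 continue | (k=6,j=3): S=92.3300, (K−S)⁺=0.0000, hold=0.0000 ⇒ V=0.0000 continue | (k=6,j=4): S=107.1235, (K−S)⁺=0.0000, hold=0.0000 ⇒ V=0.0000 continue | (k=6,j=5): S=124.2874, (K−S)⁺=0.0000, hold=0.0000 ⇒ V=0.0000 continue | (k=6,j=6): S=144.2012, (K−S)⁺=0.0000, hold=0.0000 ⇒ V=0.0000 continue  boundary S*=68.5897
step 5: (k=5,j=0): S=63.6777, (K−S)⁺=15.6123, hold=15.3382 ⇒ V=15.6123 exercise | (k=5,j=1): S=73.8805, (K−S)⁺=5.4095, hold=6.6240 ⇒ V=6.6240 continue | (k=5,j=2): S=85.7180, (K−S)⁺=0.0000, hold=1.3177 ⇒ V=1.3177 continue | (k=5,j=3): S=99.4521, (K−S)⁺=0.0000, hold=0.0000 ⇒ V=0.0000 continue | (k=5,j=4): S=115.3867, (K−S)⁺=0.0000, hold=0.0000 ⇒ V=0.0000 continue | (k=5,j=5): S=133.8745, (K−S)⁺=0.0000, hold=0.0000 ⇒ V=0.0000 continue  boundary S*=63.6777
step 4: (k=4,j=0): S=68.5897, (K−S)⁺=10.7003, hold=11.0371 ⇒ V=11.0371 continue | (k=4,j=1): S=79.5794, (K−S)⁺=0.0000, hold=3.9320 ⇒ V=3.9320 continue | (k=4,j=2): S=92.3300, (K−S)⁺=0.0000, hold=0.6503 ⇒ V=0.6503 continue | (k=4,j=3): S=107.1235, (K−S)⁺=0.0000, hold=0.0000 ⇒ V=0.0000 continue | (k=4,j=4): S=124.2874, (K−S)⁺=0.0000, hold=0.0000 ⇒ V=0.0000 continue  boundary S*=-
step 3: (k=3,j=0): S=73.8805, (K−S)⁺=5.4095, hold=7.4251 ⇒ V=7.4251 continue | (k=3,j=1): S=85.7180, (K−S)⁺=0.0000, hold=2.2677 ⇒ V=2.2677 continue | (k=3,j=2): S=99.4521, (K−S)⁺=0.0000, hold=0.3210 ⇒ V=0.3210 continue | (k=3,j=3): S=115.3867, (K−S)⁺=0.0000, hold=0.0000 ⇒ V=0.0000 continue  boundary S*=-
step 2: (k=2,j=0): S=79.5794, (K−S)⁺=0.0000, hold=4.8052 ⇒ V=4.8052 continue | (k=2,j=1): S=92.3300, (K−S)⁺=0.0000, hold=1.2806 ⇒ V=1.2806 continue | (k=2,j=2): S=107.1235, (K−S)⁺=0.0000, hold=0.1584 ⇒ V=0.1584 continue  boundary S*=-
step 1: (k=1,j=0): S=85.7180, (K−S)⁺=0.0000, hold=3.0157 ⇒ V=3.0157 continue | (k=1,j=1): S=99.4521, (K−S)⁺=0.0000, hold=0.7117 ⇒ V=0.7117 continue  boundary S*=-
step 0: (k=0,j=0): S=92.3300, (K−S)⁺=0.0000, hold=1.8464 ⇒ V=1.8464 continue  boundary S*=-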